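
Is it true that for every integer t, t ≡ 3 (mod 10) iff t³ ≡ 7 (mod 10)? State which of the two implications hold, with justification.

(→) Suppose t ≡ 3 (mod 10). Write t = 10j + 3. Then (10j + 3)³ = 1000j³ + 900j² + 270j + 27 = 10(100j³ + 90j² + 27j + 2) + 7, so t³ ≡ 7 (mod 10).

(←) For the converse, argue contrapositively. If t ≢ 3 (mod 10), then t is congruent to one of 0, 1, 2, 4, 5, 6, 7, 8, 9 modulo 10, and these give t³ ≡ 0, 1, 8, 4, 5, 6, 3, 2, 9 respectively — never 7.

The biconditional holds.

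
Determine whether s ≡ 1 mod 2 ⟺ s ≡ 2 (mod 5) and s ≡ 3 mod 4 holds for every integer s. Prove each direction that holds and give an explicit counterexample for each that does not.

[⇒] This fails: s = 1 gives 1 ≡ 1 (mod 2) but 1 ≡ 1 (mod 5), so the conjunction on the right does not hold.

[⇐] Conversely, if s ≡ 2 (mod 5) and s ≡ 3 (mod 4), then by the Chinese remainder theorem s ≡ 7 (mod 20). Since 7 ≡ 1 (mod 2) and 2 ∣ 20, we get s ≡ 1 (mod 2).

Only the converse holds.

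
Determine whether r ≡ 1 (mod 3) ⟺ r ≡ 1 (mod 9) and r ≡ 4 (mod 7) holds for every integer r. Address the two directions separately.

(⟸) If r ≡ 1 (mod 9) and r ≡ 4 (mod 7), then by the Chinese remainder theorem r ≡ 46 (mod 63). Since 46 ≡ 1 (mod 3) and 3 ∣ 63, we get r ≡ 1 (mod 3).

(⟹) This fails: r = 1 gives 1 ≡ 1 (mod 3) but 1 ≡ 1 (mod 7), so the conjunction on the right does not hold.

The forward direction fails; the converse holds.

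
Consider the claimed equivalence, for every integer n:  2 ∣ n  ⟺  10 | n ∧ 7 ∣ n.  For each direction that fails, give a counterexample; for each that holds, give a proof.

(⇒) This fails: take n = 2. Certainly 2 ∣ 2, but 10 ∤ 2.

(⇐) Suppose 10 ∣ n and 7 ∣ n. Any common multiple of 10 and 7 is a multiple of their lcm; here gcd(10, 7) = 1, so lcm(10, 7) = 10·7 = 70, so 70 ∣ n. Since 2 ∣ 70, it follows that 2 ∣ n.

The forward direction fails; the converse holds.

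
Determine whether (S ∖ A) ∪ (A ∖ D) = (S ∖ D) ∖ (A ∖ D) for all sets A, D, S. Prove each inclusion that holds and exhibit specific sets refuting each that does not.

Forward inclusion. This inclusion fails. Take A = {1}, D = ∅, S = ∅; then 1 ∈ (S ∖ A) ∪ (A ∖ D) but 1 ∉ (S ∖ D) ∖ (A ∖ D).

Reverse inclusion. Let x ∈ (S ∖ D) ∖ (A ∖ D). Then x ∈ S and x ∉ A, D, from which x ∈ (S ∖ A) ∪ (A ∖ D).

The sets are not equal: only the reverse inclusion holds.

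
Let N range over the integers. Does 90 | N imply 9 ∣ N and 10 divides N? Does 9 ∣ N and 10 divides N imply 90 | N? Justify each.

The biconditional holds.

(⇒) If 90 ∣ N, write N = 90q. Since 90 = 10·9, N = 9·(10q), so 9 ∣ N; and since 90 = 9·10, N = 10·(9q), so 10 ∣ N.

(⇐) Suppose 9 ∣ N and 10 ∣ N. Any common multiple of 9 and 10 is a multiple of their lcm; here gcd(9, 10) = 1, so lcm(9, 10) = 9·10 = 90, so 90 ∣ N.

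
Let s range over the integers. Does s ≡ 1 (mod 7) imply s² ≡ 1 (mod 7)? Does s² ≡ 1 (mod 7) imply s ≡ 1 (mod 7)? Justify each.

Only the forward implication holds.

(→) Suppose s ≡ 1 (mod 7). Write s = 7j + 1. Then (7j + 1)² = 49j² + 14j + 1 = 7(7j² + 2j) + 1, so s² ≡ 1 (mod 7).

(←) This fails: take s = 6. Then 6² = 36 ≡ 1 (mod 7), yet 6 ≡ 6 (mod 7), not 1.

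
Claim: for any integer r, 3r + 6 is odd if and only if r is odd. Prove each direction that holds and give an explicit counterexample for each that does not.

Both directions hold.

(→) Suppose 3r + 6 is odd. Since 3 is odd, 3r and r have the same parity, so 3r + 6 ≡ r + 6 (mod 2). As 6 is even, 3r + 6 is odd exactly when r is odd. Thus r is odd.

(←) Conversely, suppose r is odd; write r = 2j + 1. Then 3r + 6 = 3·(2j + 1) + 6 = 2·3j + 9, which is odd.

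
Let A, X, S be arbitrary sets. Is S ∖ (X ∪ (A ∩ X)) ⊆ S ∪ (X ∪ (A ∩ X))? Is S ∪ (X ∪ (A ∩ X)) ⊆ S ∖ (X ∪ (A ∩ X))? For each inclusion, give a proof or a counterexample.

Only the forward inclusion holds.

Forward inclusion. Let x ∈ S ∖ (X ∪ (A ∩ X)). Then either x ∈ S and x ∉ A, X; or x ∈ A ∩ S and x ∉ X. In each case x ∈ S ∪ (X ∪ (A ∩ X)), so S ∖ (X ∪ (A ∩ X)) ⊆ S ∪ (X ∪ (A ∩ X)).

Reverse inclusion. This inclusion fails. Take A = ∅, X = {1}, S = ∅; then 1 ∈ S ∪ (X ∪ (A ∩ X)) but 1 ∉ S ∖ (X ∪ (A ∩ X)).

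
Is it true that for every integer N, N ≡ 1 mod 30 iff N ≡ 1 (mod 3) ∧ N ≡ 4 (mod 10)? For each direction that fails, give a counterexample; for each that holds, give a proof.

Both directions fail.

[⇒] This fails: N = 1 gives 1 ≡ 1 (mod 30) but 1 ≡ 1 (mod 10), so the conjunction on the right does not hold.

[⇐] This fails: N = 4 satisfies both congruences on the right (4 ≡ 1 mod 3 and 4 ≡ 4 mod 10) yet 4 ≡ 4 (mod 30), not 1.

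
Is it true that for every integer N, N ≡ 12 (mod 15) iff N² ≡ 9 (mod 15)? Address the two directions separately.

(⇐) This fails: take N = 3. Then 3² = 9 ≡ 9 (mod 15), yet 3 ≡ 3 (mod 15), not 12.

(⇒) Suppose N ≡ 12 (mod 15). Write N = 15j + 12. Then (15j + 12)² = 225j² + 360j + 144 = 15(15j² + 24j + 9) + 9, so N² ≡ 9 (mod 15).

(⇒) holds; (⇐) fails.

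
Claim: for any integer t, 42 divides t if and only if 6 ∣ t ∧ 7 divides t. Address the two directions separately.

(⇐) Suppose 6 ∣ t and 7 ∣ t. Any common multiple of 6 and 7 is a multiple of their lcm; here gcd(6, 7) = 1, so lcm(6, 7) = 6·7 = 42, so 42 ∣ t.

(⇒) If 42 ∣ t, write t = 42q. Since 42 = 7·6, t = 6·(7q), so 6 ∣ t; and since 42 = 6·7, t = 7·(6q), so 7 ∣ t.

Equivalent; both directions hold.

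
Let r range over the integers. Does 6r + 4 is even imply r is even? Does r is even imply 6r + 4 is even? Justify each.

(⇐) Suppose r is even. Since 6 is even, 6r is even for every r, so 6r + 4 has the same parity as 4, which is even. Hence 6r + 4 is even.

(⇒) This fails: take r = 3. Then 6r + 4 = 22, which is even, yet r = 3 is odd, not even.

Only the reverse direction holds.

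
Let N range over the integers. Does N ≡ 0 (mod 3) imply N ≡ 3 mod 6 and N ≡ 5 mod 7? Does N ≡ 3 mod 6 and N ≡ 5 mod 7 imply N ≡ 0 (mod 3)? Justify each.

(⇐) If N ≡ 3 (mod 6) and N ≡ 5 (mod 7), then by the Chinese remainder theorem N ≡ 33 (mod 42). Since 33 ≡ 0 (mod 3) and 3 ∣ 42, we get N ≡ 0 (mod 3).

(⇒) This fails: N = 0 gives 0 ≡ 0 (mod 3) but 0 ≡ 0 (mod 6), so the conjunction on the right does not hold.

(⇒) fails; (⇐) holds.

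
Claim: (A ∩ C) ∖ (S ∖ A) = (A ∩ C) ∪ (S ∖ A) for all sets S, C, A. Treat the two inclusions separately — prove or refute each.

The sets are not equal: only the forward inclusion holds.

(⊇) This inclusion fails. Take S = {1}, C = ∅, A = ∅; then 1 ∈ (A ∩ C) ∪ (S ∖ A) but 1 ∉ (A ∩ C) ∖ (S ∖ A).

(⊆) Let x ∈ (A ∩ C) ∖ (S ∖ A). Then either x ∈ C ∩ A and x ∉ S; or x ∈ S ∩ C ∩ A. In each case x ∈ (A ∩ C) ∪ (S ∖ A), so (A ∩ C) ∖ (S ∖ A) ⊆ (A ∩ C) ∪ (S ∖ A).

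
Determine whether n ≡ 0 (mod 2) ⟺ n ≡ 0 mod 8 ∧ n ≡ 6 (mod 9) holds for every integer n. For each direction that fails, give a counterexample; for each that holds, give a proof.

Not equivalent: only (⇐) holds.

(⇒) This fails: n = 0 gives 0 ≡ 0 (mod 2) but 0 ≡ 0 (mod 9), so the conjunction on the right does not hold.

(⇐) Conversely, if n ≡ 0 (mod 8) and n ≡ 6 (mod 9), then by the Chinese remainder theorem n ≡ 24 (mod 72). Since 24 ≡ 0 (mod 2) and 2 ∣ 72, we get n ≡ 0 (mod 2).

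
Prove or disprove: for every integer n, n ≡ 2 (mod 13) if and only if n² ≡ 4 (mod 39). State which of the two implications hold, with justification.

(⇒) fails and (⇐) fails.

(⟹) This fails: take n = 15. Then 15 ≡ 2 (mod 13), but 15² = 225 ≡ 30 (mod 39), not 4.

(⟸) This fails: take n = 11. Then 11² = 121 ≡ 4 (mod 39), yet 11 ≡ 11 (mod 13), not 2.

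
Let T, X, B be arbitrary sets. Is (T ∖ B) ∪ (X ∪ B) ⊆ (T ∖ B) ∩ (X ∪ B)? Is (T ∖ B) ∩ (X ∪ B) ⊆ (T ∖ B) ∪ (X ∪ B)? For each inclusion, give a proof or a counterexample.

(⊆) This inclusion fails. Take T = {1}, X = ∅, B = ∅; then 1 ∈ (T ∖ B) ∪ (X ∪ B) but 1 ∉ (T ∖ B) ∩ (X ∪ B).

(⊇) Let x ∈ (T ∖ B) ∩ (X ∪ B). Then x ∈ T ∩ X and x ∉ B, from which x ∈ (T ∖ B) ∪ (X ∪ B).

The sets are not equal: only the reverse inclusion holds.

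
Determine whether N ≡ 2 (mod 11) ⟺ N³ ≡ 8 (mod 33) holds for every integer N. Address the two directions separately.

(⇒) fails; (⇐) holds.

Converse. The residues r modulo 33 with r³ ≡ 8 (mod 33) are exactly {2}, and each is ≡ 2 (mod 11).

Forward direction. This fails: take N = 13. Then 13 ≡ 2 (mod 11), but 13³ = 2197 ≡ 19 (mod 33), not 8.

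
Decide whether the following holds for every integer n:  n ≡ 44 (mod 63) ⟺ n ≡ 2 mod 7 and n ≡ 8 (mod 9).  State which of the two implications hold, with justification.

(⇒) Suppose n ≡ 44 (mod 63); write n = 63j + 44. Since 7 ∣ 63, reducing mod 7 gives n ≡ 44 ≡ 2 (mod 7); since 9 ∣ 63, reducing mod 9 gives n ≡ 44 ≡ 8 (mod 9).

(⇐) Conversely, if n ≡ 2 (mod 7) and n ≡ 8 (mod 9), then by the Chinese remainder theorem n ≡ 44 (mod 63). This is exactly n ≡ 44 (mod 63).

Both implications hold.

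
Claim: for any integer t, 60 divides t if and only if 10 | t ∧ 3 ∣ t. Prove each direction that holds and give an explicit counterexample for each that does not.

(→) If 60 ∣ t, write t = 60q. Since 60 = 6·10, t = 10·(6q), so 10 ∣ t; and since 60 = 20·3, t = 3·(20q), so 3 ∣ t.

(←) This fails: take t = 30. Both 10 ∣ 30 and 3 ∣ 30, yet 30 is not a multiple of 60 (since 30 = 0·60 + 30), so 60 ∤ 30.

Only the forward direction holds.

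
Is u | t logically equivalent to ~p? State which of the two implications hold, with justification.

Neither implication holds.

Forward direction. This fails. Under p = T, t = T, u = F, the left side is true but the right side is false.

Converse. This fails. Under p = F, t = F, u = F, the left side is false but the right side is true.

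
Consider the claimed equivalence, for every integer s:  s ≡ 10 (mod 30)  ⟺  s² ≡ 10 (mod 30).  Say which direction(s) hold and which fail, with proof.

(⇒) Suppose s ≡ 10 (mod 30). Write s = 30j + 10. Then (30j + 10)² = 900j² + 600j + 100 = 30(30j² + 20j + 3) + 10, so s² ≡ 10 (mod 30).

(⇐) This fails: take s = 20. Then 20² = 400 ≡ 10 (mod 30), yet 20 ≡ 20 (mod 30), not 10.

Not equivalent: only (⇒) holds.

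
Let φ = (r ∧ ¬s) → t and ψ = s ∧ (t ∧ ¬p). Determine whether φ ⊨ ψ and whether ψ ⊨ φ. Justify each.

The forward direction fails; the converse holds.

(⇐) Assume the antecedent. If t is true, (r ∧ ¬s) → t reduces to true regardless of the other variables. If t is false, the antecedent cannot hold. Either way (r ∧ ¬s) → t holds.

(⇒) This fails. Under t = F, p = F, s = F, r = F, the left side is true but the right side is false.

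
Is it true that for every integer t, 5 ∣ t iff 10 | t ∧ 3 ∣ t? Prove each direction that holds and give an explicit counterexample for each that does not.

(⟹) This fails: take t = 5. Certainly 5 ∣ 5, but 10 ∤ 5.

(⟸) Suppose 10 ∣ t and 3 ∣ t. Any common multiple of 10 and 3 is a multiple of their lcm; here gcd(10, 3) = 1, so lcm(10, 3) = 10·3 = 30, so 30 ∣ t. Since 5 ∣ 30, it follows that 5 ∣ t.

The forward direction fails; the converse holds.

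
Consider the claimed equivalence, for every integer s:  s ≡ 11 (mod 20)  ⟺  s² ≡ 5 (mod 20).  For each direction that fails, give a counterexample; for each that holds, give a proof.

(⇒) fails and (⇐) fails.

[⇒] This fails: take s = 11. Then 11 ≡ 11 (mod 20), but 11² = 121 ≡ 1 (mod 20), not 5.

[⇐] This fails: take s = 5. Then 5² = 25 ≡ 5 (mod 20), yet 5 ≡ 5 (mod 20), not 11.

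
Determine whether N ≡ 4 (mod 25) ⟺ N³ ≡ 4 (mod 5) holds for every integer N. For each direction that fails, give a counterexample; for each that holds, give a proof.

[⇐] This fails: take N = 9. Then 9³ = 729 ≡ 4 (mod 5), yet 9 ≡ 9 (mod 25), not 4.

[⇒] Suppose N ≡ 4 (mod 25). Then N³ ≡ 4³ = 64 (mod 25), and since 5 ∣ 25, also N³ ≡ 4 (mod 5).

Only the forward direction holds.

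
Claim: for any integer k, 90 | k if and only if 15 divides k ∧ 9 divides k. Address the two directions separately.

Not equivalent: only (⇒) holds.

(→) If 90 ∣ k, write k = 90q. Since 90 = 6·15, k = 15·(6q), so 15 ∣ k; and since 90 = 10·9, k = 9·(10q), so 9 ∣ k.

(←) This fails: take k = 45. Both 15 ∣ 45 and 9 ∣ 45, yet 45 is not a multiple of 90 (since 45 = 0·90 + 45), so 90 ∤ 45.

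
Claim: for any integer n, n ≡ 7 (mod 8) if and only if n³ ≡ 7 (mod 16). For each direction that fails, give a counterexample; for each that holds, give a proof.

(⟹) This fails: take n = 15. Then 15 ≡ 7 (mod 8), but 15³ = 3375 ≡ 15 (mod 16), not 7.

(⟸) Conversely, the residues r modulo 16 with r³ ≡ 7 (mod 16) are exactly {7}, and each is ≡ 7 (mod 8).

Only the converse holds.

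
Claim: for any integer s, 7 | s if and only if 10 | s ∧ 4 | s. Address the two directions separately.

Neither implication holds.

(⇒) This fails: take s = 7. Certainly 7 ∣ 7, but 10 ∤ 7.

(⇐) This fails: take s = 20. Both 10 ∣ 20 and 4 ∣ 20, yet 20 is not a multiple of 7 (since 20 = 2·7 + 6), so 7 ∤ 20.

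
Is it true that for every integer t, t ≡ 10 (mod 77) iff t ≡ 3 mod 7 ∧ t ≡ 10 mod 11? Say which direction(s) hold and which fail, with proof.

Forward direction. Suppose t ≡ 10 (mod 77); write t = 77j + 10. Since 7 ∣ 77, reducing mod 7 gives t ≡ 10 ≡ 3 (mod 7); since 11 ∣ 77, reducing mod 11 gives t ≡ 10 (mod 11).

Converse. If t ≡ 3 (mod 7) and t ≡ 10 (mod 11), then by the Chinese remainder theorem t ≡ 10 (mod 77). This is exactly t ≡ 10 (mod 77).

Both directions hold.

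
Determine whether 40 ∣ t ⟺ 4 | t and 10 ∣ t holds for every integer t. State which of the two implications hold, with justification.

(⟹) If 40 ∣ t, write t = 40q. Since 40 = 10·4, t = 4·(10q), so 4 ∣ t; and since 40 = 4·10, t = 10·(4q), so 10 ∣ t.

(⟸) This fails: take t = 20. Both 4 ∣ 20 and 10 ∣ 20, yet 20 is not a multiple of 40 (since 20 = 0·40 + 20), so 40 ∤ 20.

Only the forward implication holds.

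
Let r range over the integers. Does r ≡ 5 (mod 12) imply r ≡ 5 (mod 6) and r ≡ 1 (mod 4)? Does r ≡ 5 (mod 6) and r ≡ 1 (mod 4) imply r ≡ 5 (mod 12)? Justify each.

(⇒) Suppose r ≡ 5 (mod 12); write r = 12j + 5. Since 6 ∣ 12, reducing mod 6 gives r ≡ 5 (mod 6); since 4 ∣ 12, reducing mod 4 gives r ≡ 5 ≡ 1 (mod 4).

(⇐) Conversely, if r ≡ 5 (mod 6) and r ≡ 1 (mod 4), then by the Chinese remainder theorem r ≡ 5 (mod 12). This is exactly r ≡ 5 (mod 12).

Equivalent; both directions hold.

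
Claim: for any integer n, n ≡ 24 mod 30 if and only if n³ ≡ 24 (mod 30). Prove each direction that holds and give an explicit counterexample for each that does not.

(→) Suppose n ≡ 24 mod 30. Write n = 30j + 24. Then (30j + 24)³ = 27000j³ + 64800j² + 51840j + 13824 = 30(900j³ + 2160j² + 1728j + 460) + 24, so n³ ≡ 24 (mod 30).

(←) Conversely, suppose n³ ≡ 24 (mod 30). The only residue r in {0, …, 29} with r³ ≡ 24 (mod 30) is r = 24, so n ≡ 24 (mod 30).

Both implications hold.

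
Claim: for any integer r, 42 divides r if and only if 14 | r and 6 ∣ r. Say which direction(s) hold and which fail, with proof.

(→) If 42 ∣ r, write r = 42q. Since 42 = 3·14, r = 14·(3q), so 14 ∣ r; and since 42 = 7·6, r = 6·(7q), so 6 ∣ r.

(←) Suppose 14 ∣ r and 6 ∣ r. Any common multiple of 14 and 6 is a multiple of their lcm; here lcm(14, 6) = 14·6/gcd(14, 6) = 84/2 = 42, so 42 ∣ r.

The biconditional holds.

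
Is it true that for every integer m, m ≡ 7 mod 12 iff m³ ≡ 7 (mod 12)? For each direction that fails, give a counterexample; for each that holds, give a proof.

(→) Suppose m ≡ 7 mod 12. Write m = 12j + 7. Then (12j + 7)³ = 1728j³ + 3024j² + 1764j + 343 = 12(144j³ + 252j² + 147j + 28) + 7, so m³ ≡ 7 (mod 12).

(←) Conversely, suppose m³ ≡ 7 (mod 12). The only residue r in {0, …, 11} with r³ ≡ 7 (mod 12) is r = 7, so m ≡ 7 (mod 12).

Both directions hold.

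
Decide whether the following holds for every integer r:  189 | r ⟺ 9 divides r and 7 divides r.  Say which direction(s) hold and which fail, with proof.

Converse. This fails: take r = 63. Both 9 ∣ 63 and 7 ∣ 63, yet 63 is not a multiple of 189 (since 63 = 0·189 + 63), so 189 ∤ 63.

Forward direction. If 189 ∣ r, write r = 189q. Since 189 = 21·9, r = 9·(21q), so 9 ∣ r; and since 189 = 27·7, r = 7·(27q), so 7 ∣ r.

The forward direction holds; the converse fails.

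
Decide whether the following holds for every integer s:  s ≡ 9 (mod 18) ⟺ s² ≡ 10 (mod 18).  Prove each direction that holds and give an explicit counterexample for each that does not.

Both directions fail.

(⇒) This fails: take s = 9. Then 9 ≡ 9 (mod 18), but 9² = 81 ≡ 9 (mod 18), not 10.

(⇐) This fails: take s = 8. Then 8² = 64 ≡ 10 (mod 18), yet 8 ≡ 8 (mod 18), not 9.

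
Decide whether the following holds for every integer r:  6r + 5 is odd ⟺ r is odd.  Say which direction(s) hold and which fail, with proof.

[⇒] This fails: take r = 2. Then 6r + 5 = 17, which is odd, yet r = 2 is even, not odd.

[⇐] Suppose r is odd. Since 6 is even, 6r is even for every r, so 6r + 5 has the same parity as 5, which is odd. Hence 6r + 5 is odd.

Only the reverse direction holds.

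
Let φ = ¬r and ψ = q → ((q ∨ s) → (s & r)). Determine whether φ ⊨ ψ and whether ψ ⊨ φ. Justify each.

Both directions fail.

(⇒) This fails. Under r = F, s = F, q = T, the left side is true but the right side is false.

(⇐) This fails. Under r = T, s = F, q = F, the left side is false but the right side is true.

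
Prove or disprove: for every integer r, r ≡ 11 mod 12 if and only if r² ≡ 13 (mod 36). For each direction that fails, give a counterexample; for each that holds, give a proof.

Forward direction. This fails: take r = 23. Then 23 ≡ 11 (mod 12), but 23² = 529 ≡ 25 (mod 36), not 13.

Converse. This fails: take r = 7. Then 7² = 49 ≡ 13 (mod 36), yet 7 ≡ 7 (mod 12), not 11.

(⇒) fails and (⇐) fails.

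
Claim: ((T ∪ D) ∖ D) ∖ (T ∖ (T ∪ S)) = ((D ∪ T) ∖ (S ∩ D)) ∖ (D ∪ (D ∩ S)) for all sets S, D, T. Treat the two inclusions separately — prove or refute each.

Forward inclusion. Let x ∈ ((T ∪ D) ∖ D) ∖ (T ∖ (T ∪ S)). Then either x ∈ T and x ∉ S, D; or x ∈ S ∩ T and x ∉ D. In each case x ∈ ((D ∪ T) ∖ (S ∩ D)) ∖ (D ∪ (D ∩ S)), so ((T ∪ D) ∖ D) ∖ (T ∖ (T ∪ S)) ⊆ ((D ∪ T) ∖ (S ∩ D)) ∖ (D ∪ (D ∩ S)).

Reverse inclusion. Let x ∈ ((D ∪ T) ∖ (S ∩ D)) ∖ (D ∪ (D ∩ S)). Then either x ∈ T and x ∉ S, D; or x ∈ S ∩ T and x ∉ D. In each case x ∈ ((T ∪ D) ∖ D) ∖ (T ∖ (T ∪ S)), so ((D ∪ T) ∖ (S ∩ D)) ∖ (D ∪ (D ∩ S)) ⊆ ((T ∪ D) ∖ D) ∖ (T ∖ (T ∪ S)).

The two sets are equal.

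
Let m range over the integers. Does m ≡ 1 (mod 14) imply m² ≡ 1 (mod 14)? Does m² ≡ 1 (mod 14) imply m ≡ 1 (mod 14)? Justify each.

(⇒) holds; (⇐) fails.

(⇒) Suppose m ≡ 1 (mod 14). Write m = 14j + 1. Then (14j + 1)² = 196j² + 28j + 1 = 14(14j² + 2j) + 1, so m² ≡ 1 (mod 14).

(⇐) This fails: take m = 13. Then 13² = 169 ≡ 1 (mod 14), yet 13 ≡ 13 (mod 14), not 1.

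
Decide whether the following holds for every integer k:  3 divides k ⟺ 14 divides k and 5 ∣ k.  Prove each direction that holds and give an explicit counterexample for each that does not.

Both directions fail.

Forward direction. This fails: take k = 3. Certainly 3 ∣ 3, but 14 ∤ 3.

Converse. This fails: take k = 70. Both 14 ∣ 70 and 5 ∣ 70, yet 70 is not a multiple of 3 (since 70 = 23·3 + 1), so 3 ∤ 70.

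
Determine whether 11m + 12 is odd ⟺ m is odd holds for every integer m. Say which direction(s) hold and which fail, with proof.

Both directions hold; the statement is true.

(⟸) Suppose m is odd; write m = 2j + 1. Then 11m + 12 = 11·(2j + 1) + 12 = 2·11j + 23, which is odd.

(⟹) Suppose 11m + 12 is odd. Since 11 is odd, 11m and m have the same parity, so 11m + 12 ≡ m + 12 (mod 2). As 12 is even, 11m + 12 is odd exactly when m is odd. Thus m is odd.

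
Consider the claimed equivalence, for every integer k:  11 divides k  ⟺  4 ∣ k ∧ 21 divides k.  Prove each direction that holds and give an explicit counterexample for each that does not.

(→) This fails: take k = 11. Certainly 11 ∣ 11, but 4 ∤ 11.

(←) This fails: take k = 84. Both 4 ∣ 84 and 21 ∣ 84, yet 84 is not a multiple of 11 (since 84 = 7·11 + 7), so 11 ∤ 84.

Neither implication holds.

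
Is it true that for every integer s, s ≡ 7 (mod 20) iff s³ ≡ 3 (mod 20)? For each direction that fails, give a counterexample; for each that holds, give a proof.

Both directions hold; the statement is true.

(→) Suppose s ≡ 7 (mod 20). Write s = 20j + 7. Then (20j + 7)³ = 8000j³ + 8400j² + 2940j + 343 = 20(400j³ + 420j² + 147j + 17) + 3, so s³ ≡ 3 (mod 20).

(←) Conversely, suppose s³ ≡ 3 (mod 20). The only residue r in {0, …, 19} with r³ ≡ 3 (mod 20) is r = 7, so s ≡ 7 (mod 20).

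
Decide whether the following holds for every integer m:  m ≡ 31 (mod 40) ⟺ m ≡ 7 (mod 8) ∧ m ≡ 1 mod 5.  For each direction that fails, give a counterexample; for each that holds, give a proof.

(⟸) If m ≡ 7 (mod 8) and m ≡ 1 (mod 5), then by the Chinese remainder theorem m ≡ 31 (mod 40). This is exactly m ≡ 31 (mod 40).

(⟹) Suppose m ≡ 31 (mod 40); write m = 40j + 31. Since 8 ∣ 40, reducing mod 8 gives m ≡ 31 ≡ 7 (mod 8); since 5 ∣ 40, reducing mod 5 gives m ≡ 31 ≡ 1 (mod 5).

Both implications hold.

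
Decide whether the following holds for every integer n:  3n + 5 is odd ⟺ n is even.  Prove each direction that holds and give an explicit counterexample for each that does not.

(→) Suppose 3n + 5 is odd. Since 3 is odd, 3n and n have the same parity, so 3n + 5 ≡ n + 5 (mod 2). As 5 is odd, 3n + 5 is odd exactly when n is even. Thus n is even.

(←) Conversely, suppose n is even; write n = 2j. Then 3n + 5 = 3·(2j) + 5 = 2·3j + 5, which is odd.

The biconditional holds.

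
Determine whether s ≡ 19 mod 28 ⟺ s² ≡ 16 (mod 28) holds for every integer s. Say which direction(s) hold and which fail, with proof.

Neither implication holds.

(⟹) This fails: take s = 19. Then 19 ≡ 19 (mod 28), but 19² = 361 ≡ 25 (mod 28), not 16.

(⟸) This fails: take s = 4. Then 4² = 16 ≡ 16 (mod 28), yet 4 ≡ 4 (mod 28), not 19.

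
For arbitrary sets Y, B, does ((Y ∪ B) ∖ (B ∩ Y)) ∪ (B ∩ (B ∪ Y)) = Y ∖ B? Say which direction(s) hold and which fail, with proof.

(⊆) This inclusion fails. Take Y = ∅, B = {1}; then 1 ∈ ((Y ∪ B) ∖ (B ∩ Y)) ∪ (B ∩ (B ∪ Y)) but 1 ∉ Y ∖ B.

(⊇) Let x ∈ Y ∖ B. Then x ∈ Y and x ∉ B, from which x ∈ ((Y ∪ B) ∖ (B ∩ Y)) ∪ (B ∩ (B ∪ Y)).

(⊆) fails; (⊇) holds.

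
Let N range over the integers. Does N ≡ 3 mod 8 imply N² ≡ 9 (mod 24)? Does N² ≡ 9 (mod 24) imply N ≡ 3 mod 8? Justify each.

(⇒) This fails: take N = 11. Then 11 ≡ 3 (mod 8), but 11² = 121 ≡ 1 (mod 24), not 9.

(⇐) This fails: take N = 9. Then 9² = 81 ≡ 9 (mod 24), yet 9 ≡ 1 (mod 8), not 3.

Neither implication holds.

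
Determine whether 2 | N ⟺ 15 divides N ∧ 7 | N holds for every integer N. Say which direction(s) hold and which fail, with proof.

(⟹) This fails: take N = 2. Certainly 2 ∣ 2, but 15 ∤ 2.

(⟸) This fails: take N = 105. Both 15 ∣ 105 and 7 ∣ 105, yet 105 is not a multiple of 2 (since 105 = 52·2 + 1), so 2 ∤ 105.

Both directions fail.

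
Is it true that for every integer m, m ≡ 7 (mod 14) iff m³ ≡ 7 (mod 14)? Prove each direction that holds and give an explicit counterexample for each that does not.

(⇐) Suppose m³ ≡ 7 (mod 14). The only residue r in {0, …, 13} with r³ ≡ 7 (mod 14) is r = 7, so m ≡ 7 (mod 14).

(⇒) Suppose m ≡ 7 (mod 14). Write m = 14j + 7. Then (14j + 7)³ = 2744j³ + 4116j² + 2058j + 343 = 14(196j³ + 294j² + 147j + 24) + 7, so m³ ≡ 7 (mod 14).

The biconditional holds.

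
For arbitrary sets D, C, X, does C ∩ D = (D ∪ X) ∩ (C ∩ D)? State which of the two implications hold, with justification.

(⊆) Let x ∈ C ∩ D. Then either x ∈ D ∩ C and x ∉ X; or x ∈ D ∩ C ∩ X. In each case x ∈ (D ∪ X) ∩ (C ∩ D), so C ∩ D ⊆ (D ∪ X) ∩ (C ∩ D).

(⊇) Let x ∈ (D ∪ X) ∩ (C ∩ D). Then either x ∈ D ∩ C and x ∉ X; or x ∈ D ∩ C ∩ X. In each case x ∈ C ∩ D, so (D ∪ X) ∩ (C ∩ D) ⊆ C ∩ D.

Both inclusions hold.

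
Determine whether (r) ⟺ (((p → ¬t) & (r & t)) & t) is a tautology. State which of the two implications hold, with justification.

[⇒] This fails. Under p = F, t = F, r = T, the left side is true but the right side is false.

[⇐] Assume the antecedent. If p is true, the antecedent cannot hold. If p is false, the antecedent forces (p = F, t = T, r = T), and r holds there. Either way r holds.

(⇒) fails; (⇐) holds.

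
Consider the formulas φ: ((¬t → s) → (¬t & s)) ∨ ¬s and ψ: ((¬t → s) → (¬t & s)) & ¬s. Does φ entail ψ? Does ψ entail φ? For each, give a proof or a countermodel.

Only the reverse direction holds.

(←) Assume the antecedent. If t is true, the antecedent cannot hold. If t is false, ((¬t → s) → (¬t & s)) ∨ ¬s reduces to true regardless of the other variables. Either way ((¬t → s) → (¬t & s)) ∨ ¬s holds.

(→) This fails. Under t = T, s = F, the left side is true but the right side is false.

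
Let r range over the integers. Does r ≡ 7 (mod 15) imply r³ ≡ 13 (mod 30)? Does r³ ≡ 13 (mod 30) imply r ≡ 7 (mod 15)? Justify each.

Not equivalent: only (⇐) holds.

Converse. The residues r modulo 30 with r³ ≡ 13 (mod 30) are exactly {7}, and each is ≡ 7 (mod 15).

Forward direction. This fails: take r = 22. Then 22 ≡ 7 (mod 15), but 22³ = 10648 ≡ 28 (mod 30), not 13.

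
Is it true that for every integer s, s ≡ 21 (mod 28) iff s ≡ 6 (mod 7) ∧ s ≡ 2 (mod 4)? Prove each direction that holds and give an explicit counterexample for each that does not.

Both directions fail.

(⇒) This fails: s = 21 gives 21 ≡ 21 (mod 28) but 21 ≡ 0 (mod 7), so the conjunction on the right does not hold.

(⇐) This fails: s = 6 satisfies both congruences on the right (6 ≡ 6 mod 7 and 6 ≡ 2 mod 4) yet 6 ≡ 6 (mod 28), not 21.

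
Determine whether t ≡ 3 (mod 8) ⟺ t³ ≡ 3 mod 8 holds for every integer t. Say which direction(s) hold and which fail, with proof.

(→) Suppose t ≡ 3 (mod 8). Write t = 8j + 3. Then (8j + 3)³ = 512j³ + 576j² + 216j + 27 = 8(64j³ + 72j² + 27j + 3) + 3, so t³ ≡ 3 (mod 8).

(←) For the converse, argue contrapositively. If t ≢ 3 (mod 8), then t is congruent to one of 0, 1, 2, 4, 5, 6, 7 modulo 8, and these give t³ ≡ 0, 1, 0, 0, 5, 0, 7 respectively — never 3.

Both directions hold; the statement is true.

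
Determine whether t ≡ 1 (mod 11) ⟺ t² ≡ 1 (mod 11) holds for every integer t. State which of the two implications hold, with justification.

The forward direction holds; the converse fails.

(⟸) This fails: take t = 10. Then 10² = 100 ≡ 1 (mod 11), yet 10 ≡ 10 (mod 11), not 1.

(⟹) Suppose t ≡ 1 (mod 11). Write t = 11j + 1. Then (11j + 1)² = 121j² + 22j + 1 = 11(11j² + 2j) + 1, so t² ≡ 1 (mod 11).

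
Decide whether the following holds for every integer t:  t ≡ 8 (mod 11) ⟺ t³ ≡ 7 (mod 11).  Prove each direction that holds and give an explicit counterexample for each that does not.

Neither implication holds.

[⇒] This fails: take t = 8. Then 8 ≡ 8 (mod 11), but 8³ = 512 ≡ 6 (mod 11), not 7.

[⇐] This fails: take t = 6. Then 6³ = 216 ≡ 7 (mod 11), yet 6 ≡ 6 (mod 11), not 8.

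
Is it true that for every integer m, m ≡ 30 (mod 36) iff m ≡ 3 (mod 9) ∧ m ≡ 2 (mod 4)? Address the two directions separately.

(⇐) If m ≡ 3 (mod 9) and m ≡ 2 (mod 4), then by the Chinese remainder theorem m ≡ 30 (mod 36). This is exactly m ≡ 30 (mod 36).

(⇒) Suppose m ≡ 30 (mod 36); write m = 36j + 30. Since 9 ∣ 36, reducing mod 9 gives m ≡ 30 ≡ 3 (mod 9); since 4 ∣ 36, reducing mod 4 gives m ≡ 30 ≡ 2 (mod 4).

Both directions hold; the statement is true.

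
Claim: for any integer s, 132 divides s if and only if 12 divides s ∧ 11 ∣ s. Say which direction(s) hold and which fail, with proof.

(⟹) If 132 ∣ s, write s = 132q. Since 132 = 11·12, s = 12·(11q), so 12 ∣ s; and since 132 = 12·11, s = 11·(12q), so 11 ∣ s.

(⟸) Suppose 12 ∣ s and 11 ∣ s. Any common multiple of 12 and 11 is a multiple of their lcm; here gcd(12, 11) = 1, so lcm(12, 11) = 12·11 = 132, so 132 ∣ s.

Both implications hold.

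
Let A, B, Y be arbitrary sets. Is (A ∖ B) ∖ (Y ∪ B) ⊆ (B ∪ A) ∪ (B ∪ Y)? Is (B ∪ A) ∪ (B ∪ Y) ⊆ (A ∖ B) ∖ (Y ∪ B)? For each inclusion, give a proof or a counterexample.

Forward inclusion. Let x ∈ (A ∖ B) ∖ (Y ∪ B). Then x ∈ A and x ∉ B, Y, from which x ∈ (B ∪ A) ∪ (B ∪ Y).

Reverse inclusion. This inclusion fails. Take A = ∅, B = {1}, Y = ∅; then 1 ∈ (B ∪ A) ∪ (B ∪ Y) but 1 ∉ (A ∖ B) ∖ (Y ∪ B).

Only the forward inclusion holds.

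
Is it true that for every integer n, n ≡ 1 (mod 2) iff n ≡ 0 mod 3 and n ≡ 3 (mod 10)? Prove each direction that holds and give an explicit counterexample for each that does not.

Only the converse holds.

[⇒] This fails: n = 1 gives 1 ≡ 1 (mod 2) but 1 ≡ 1 (mod 3), so the conjunction on the right does not hold.

[⇐] Conversely, if n ≡ 0 (mod 3) and n ≡ 3 (mod 10), then by the Chinese remainder theorem n ≡ 3 (mod 30). Since 3 ≡ 1 (mod 2) and 2 ∣ 30, we get n ≡ 1 (mod 2).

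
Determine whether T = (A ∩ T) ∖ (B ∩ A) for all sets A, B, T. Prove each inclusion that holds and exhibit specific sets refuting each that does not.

The sets are not equal: only the reverse inclusion holds.

(⊇) Let x ∈ (A ∩ T) ∖ (B ∩ A). Then x ∈ A ∩ T and x ∉ B, from which x ∈ T.

(⊆) This inclusion fails. Take A = ∅, B = ∅, T = {1}; then 1 ∈ T but 1 ∉ (A ∩ T) ∖ (B ∩ A).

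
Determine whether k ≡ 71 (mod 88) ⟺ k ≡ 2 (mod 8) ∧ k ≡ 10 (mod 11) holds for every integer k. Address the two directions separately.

(⇒) fails and (⇐) fails.

(⇒) This fails: k = 71 gives 71 ≡ 71 (mod 88) but 71 ≡ 7 (mod 8), so the conjunction on the right does not hold.

(⇐) This fails: k = 10 satisfies both congruences on the right (10 ≡ 2 mod 8 and 10 ≡ 10 mod 11) yet 10 ≡ 10 (mod 88), not 71.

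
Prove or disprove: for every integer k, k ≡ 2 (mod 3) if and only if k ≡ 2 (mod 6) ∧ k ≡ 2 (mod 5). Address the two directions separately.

Forward direction. This fails: k = 5 gives 5 ≡ 2 (mod 3) but 5 ≡ 5 (mod 6), so the conjunction on the right does not hold.

Converse. If k ≡ 2 (mod 6) and k ≡ 2 (mod 5), then by the Chinese remainder theorem k ≡ 2 (mod 30). Since 2 ≡ 2 (mod 3) and 3 ∣ 30, we get k ≡ 2 (mod 3).

(⇒) fails; (⇐) holds.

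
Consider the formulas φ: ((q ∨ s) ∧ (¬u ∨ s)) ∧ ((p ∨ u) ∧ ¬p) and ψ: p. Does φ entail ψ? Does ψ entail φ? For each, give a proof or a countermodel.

[⇒] This fails. Under u = T, p = F, q = F, s = T, the left side is true but the right side is false.

[⇐] This fails. Under u = F, p = T, q = F, s = F, the left side is false but the right side is true.

(⇒) fails and (⇐) fails.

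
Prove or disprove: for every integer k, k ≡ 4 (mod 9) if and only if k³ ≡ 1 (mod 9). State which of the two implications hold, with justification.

(⇒) holds; (⇐) fails.

(⟹) Suppose k ≡ 4 (mod 9). Write k = 9j + 4. Then (9j + 4)³ = 729j³ + 972j² + 432j + 64 = 9(81j³ + 108j² + 48j + 7) + 1, so k³ ≡ 1 (mod 9).

(⟸) This fails: take k = 1. Then 1³ = 1 ≡ 1 (mod 9), yet 1 ≡ 1 (mod 9), not 4.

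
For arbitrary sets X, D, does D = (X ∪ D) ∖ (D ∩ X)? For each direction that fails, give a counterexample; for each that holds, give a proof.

Neither inclusion holds.

Forward inclusion. This inclusion fails. Take X = {1}, D = {1}; then 1 ∈ D but 1 ∉ (X ∪ D) ∖ (D ∩ X).

Reverse inclusion. This inclusion fails. Take X = {1}, D = ∅; then 1 ∈ (X ∪ D) ∖ (D ∩ X) but 1 ∉ D.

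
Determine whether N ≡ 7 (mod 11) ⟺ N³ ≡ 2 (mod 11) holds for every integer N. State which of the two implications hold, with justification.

Both directions hold.

Forward direction. Suppose N ≡ 7 (mod 11). Write N = 11j + 7. Then (11j + 7)³ = 1331j³ + 2541j² + 1617j + 343 = 11(121j³ + 231j² + 147j + 31) + 2, so N³ ≡ 2 (mod 11).

Converse. For the converse, argue contrapositively. If N ≢ 7 (mod 11), then N is congruent to one of 0, 1, 2, 3, 4, 5, 6, 8, 9, 10 modulo 11, and these give N³ ≡ 0, 1, 8, 5, 9, 4, 7, 6, 3, 10 respectively — never 2.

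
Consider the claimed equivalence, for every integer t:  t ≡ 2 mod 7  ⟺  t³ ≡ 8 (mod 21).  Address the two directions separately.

Forward direction. This fails: take t = 9. Then 9 ≡ 2 (mod 7), but 9³ = 729 ≡ 15 (mod 21), not 8.

Converse. This fails: take t = 8. Then 8³ = 512 ≡ 8 (mod 21), yet 8 ≡ 1 (mod 7), not 2.

Neither implication holds.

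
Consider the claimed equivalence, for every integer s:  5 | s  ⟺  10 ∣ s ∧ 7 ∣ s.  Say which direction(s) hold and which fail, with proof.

(⇒) fails; (⇐) holds.

(←) Suppose 10 ∣ s and 7 ∣ s. Any common multiple of 10 and 7 is a multiple of their lcm; here gcd(10, 7) = 1, so lcm(10, 7) = 10·7 = 70, so 70 ∣ s. Since 5 ∣ 70, it follows that 5 ∣ s.

(→) This fails: take s = 5. Certainly 5 ∣ 5, but 10 ∤ 5.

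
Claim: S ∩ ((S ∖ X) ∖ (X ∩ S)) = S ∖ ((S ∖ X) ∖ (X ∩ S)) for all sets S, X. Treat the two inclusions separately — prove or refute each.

(⟹) This inclusion fails. Take S = {1}, X = ∅; then 1 ∈ S ∩ ((S ∖ X) ∖ (X ∩ S)) but 1 ∉ S ∖ ((S ∖ X) ∖ (X ∩ S)).

(⟸) This inclusion fails. Take S = {1}, X = {1}; then 1 ∈ S ∖ ((S ∖ X) ∖ (X ∩ S)) but 1 ∉ S ∩ ((S ∖ X) ∖ (X ∩ S)).

(⊆) fails and (⊇) fails.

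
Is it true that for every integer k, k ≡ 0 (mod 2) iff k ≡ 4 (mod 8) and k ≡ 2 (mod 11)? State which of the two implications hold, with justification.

Forward direction. This fails: k = 0 gives 0 ≡ 0 (mod 2) but 0 ≡ 0 (mod 8), so the conjunction on the right does not hold.

Converse. If k ≡ 4 (mod 8) and k ≡ 2 (mod 11), then by the Chinese remainder theorem k ≡ 68 (mod 88). Since 68 ≡ 0 (mod 2) and 2 ∣ 88, we get k ≡ 0 (mod 2).

Only the reverse direction holds.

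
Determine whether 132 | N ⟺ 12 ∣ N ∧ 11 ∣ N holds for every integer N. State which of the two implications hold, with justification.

(→) If 132 ∣ N, write N = 132q. Since 132 = 11·12, N = 12·(11q), so 12 ∣ N; and since 132 = 12·11, N = 11·(12q), so 11 ∣ N.

(←) Suppose 12 ∣ N and 11 ∣ N. Any common multiple of 12 and 11 is a multiple of their lcm; here gcd(12, 11) = 1, so lcm(12, 11) = 12·11 = 132, so 132 ∣ N.

The biconditional holds.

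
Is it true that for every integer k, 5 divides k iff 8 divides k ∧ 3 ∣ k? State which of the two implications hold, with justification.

(→) This fails: take k = 5. Certainly 5 ∣ 5, but 8 ∤ 5.

(←) This fails: take k = 24. Both 8 ∣ 24 and 3 ∣ 24, yet 24 is not a multiple of 5 (since 24 = 4·5 + 4), so 5 ∤ 24.

Both directions fail.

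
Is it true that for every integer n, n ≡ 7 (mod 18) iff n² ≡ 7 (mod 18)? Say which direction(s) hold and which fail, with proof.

Both directions fail.

Forward direction. This fails: take n = 7. Then 7 ≡ 7 (mod 18), but 7² = 49 ≡ 13 (mod 18), not 7.

Converse. This fails: take n = 5. Then 5² = 25 ≡ 7 (mod 18), yet 5 ≡ 5 (mod 18), not 7.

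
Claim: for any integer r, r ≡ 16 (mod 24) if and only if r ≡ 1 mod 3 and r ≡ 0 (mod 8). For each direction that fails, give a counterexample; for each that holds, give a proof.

Equivalent; both directions hold.

(→) Suppose r ≡ 16 (mod 24); write r = 24j + 16. Since 3 ∣ 24, reducing mod 3 gives r ≡ 16 ≡ 1 (mod 3); since 8 ∣ 24, reducing mod 8 gives r ≡ 16 ≡ 0 (mod 8).

(←) Conversely, if r ≡ 1 (mod 3) and r ≡ 0 (mod 8), then by the Chinese remainder theorem r ≡ 16 (mod 24). This is exactly r ≡ 16 (mod 24).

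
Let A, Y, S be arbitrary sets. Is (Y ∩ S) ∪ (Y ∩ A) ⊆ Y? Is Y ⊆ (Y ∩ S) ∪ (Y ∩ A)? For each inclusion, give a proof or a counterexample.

(⊆) Let x ∈ (Y ∩ S) ∪ (Y ∩ A). Then either x ∈ A ∩ Y and x ∉ S; or x ∈ Y ∩ S and x ∉ A; or x ∈ A ∩ Y ∩ S. In each case x ∈ Y, so (Y ∩ S) ∪ (Y ∩ A) ⊆ Y.

(⊇) This inclusion fails. Take A = ∅, Y = {1}, S = ∅; then 1 ∈ Y but 1 ∉ (Y ∩ S) ∪ (Y ∩ A).

Only the forward inclusion holds.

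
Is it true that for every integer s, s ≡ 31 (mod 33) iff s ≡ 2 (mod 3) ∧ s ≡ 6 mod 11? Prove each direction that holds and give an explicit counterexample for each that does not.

Both directions fail.

Forward direction. This fails: s = 31 gives 31 ≡ 31 (mod 33) but 31 ≡ 1 (mod 3), so the conjunction on the right does not hold.

Converse. This fails: s = 17 satisfies both congruences on the right (17 ≡ 2 mod 3 and 17 ≡ 6 mod 11) yet 17 ≡ 17 (mod 33), not 31.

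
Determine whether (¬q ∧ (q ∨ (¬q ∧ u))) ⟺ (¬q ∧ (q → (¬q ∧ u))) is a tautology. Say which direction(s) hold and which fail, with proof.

Only the forward implication holds.

(⇒) Assume the antecedent. If u is true, the antecedent forces (u = T, q = F), and ¬q ∧ (q → (¬q ∧ u)) holds there. If u is false, the antecedent cannot hold. Either way ¬q ∧ (q → (¬q ∧ u)) holds.

(⇐) This fails. Under u = F, q = F, the left side is false but the right side is true.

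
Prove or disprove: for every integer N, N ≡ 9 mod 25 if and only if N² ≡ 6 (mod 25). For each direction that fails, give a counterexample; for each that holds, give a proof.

The forward direction holds; the converse fails.

Converse. This fails: take N = 16. Then 16² = 256 ≡ 6 (mod 25), yet 16 ≡ 16 (mod 25), not 9.

Forward direction. Suppose N ≡ 9 mod 25. Write N = 25j + 9. Then (25j + 9)² = 625j² + 450j + 81 = 25(25j² + 18j + 3) + 6, so N² ≡ 6 (mod 25).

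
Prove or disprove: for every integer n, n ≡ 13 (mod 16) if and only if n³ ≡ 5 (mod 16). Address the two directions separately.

[⇒] Suppose n ≡ 13 (mod 16). Write n = 16j + 13. Then (16j + 13)³ = 4096j³ + 9984j² + 8112j + 2197 = 16(256j³ + 624j² + 507j + 137) + 5, so n³ ≡ 5 (mod 16).

[⇐] Conversely, suppose n³ ≡ 5 (mod 16). The only residue r in {0, …, 15} with r³ ≡ 5 (mod 16) is r = 13, so n ≡ 13 (mod 16).

Both implications hold.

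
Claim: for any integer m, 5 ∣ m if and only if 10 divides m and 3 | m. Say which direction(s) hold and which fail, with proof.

Only the converse holds.

[⇒] This fails: take m = 5. Certainly 5 ∣ 5, but 10 ∤ 5.

[⇐] Suppose 10 ∣ m and 3 ∣ m. Any common multiple of 10 and 3 is a multiple of their lcm; here gcd(10, 3) = 1, so lcm(10, 3) = 10·3 = 30, so 30 ∣ m. Since 5 ∣ 30, it follows that 5 ∣ m.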